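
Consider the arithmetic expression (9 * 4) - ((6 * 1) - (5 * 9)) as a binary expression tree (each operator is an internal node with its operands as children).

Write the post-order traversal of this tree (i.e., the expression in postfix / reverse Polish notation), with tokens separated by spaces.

Post-order on an expression tree gives postfix notation: for each operator, emit left operand, right operand, then the operator.

9 4 * 6 1 * 5 9 * - -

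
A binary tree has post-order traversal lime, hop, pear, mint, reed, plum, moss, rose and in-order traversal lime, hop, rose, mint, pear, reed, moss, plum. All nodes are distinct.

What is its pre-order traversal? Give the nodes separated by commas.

The last element of post-order is the root; it splits in-order into left and right subtrees.
Root rose: left subtree has 2 nodes {lime, hop}, right has 5 {mint, pear, reed, moss, plum}.
  Root hop: left subtree has 1 node {lime}, right has 0 { }.
  Root moss: left subtree has 3 nodes {mint, pear, reed}, right has 1 {plum}.
    Root reed: left subtree has 2 nodes {mint, pear}, right has 0 { }.
      Root mint: left subtree has 0 nodes { }, right has 1 {pear}.

rose, hop, lime, moss, reed, mint, pear, plum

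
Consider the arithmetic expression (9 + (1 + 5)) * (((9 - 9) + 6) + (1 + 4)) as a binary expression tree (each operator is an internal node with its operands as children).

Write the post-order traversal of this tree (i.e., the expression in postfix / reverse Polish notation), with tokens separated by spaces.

9 1 5 + + 9 9 - 6 + 1 4 + + *

Post-order on an expression tree gives postfix notation: for each operator, emit left operand, right operand, then the operator.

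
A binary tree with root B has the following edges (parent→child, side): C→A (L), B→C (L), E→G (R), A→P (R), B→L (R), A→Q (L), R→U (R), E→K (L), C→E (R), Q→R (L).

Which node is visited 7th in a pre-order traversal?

Pre-order visits the node, then its left subtree, then its right subtree.
Visit B.
At B: go left to C.
  Visit C.
  At C: go left to A.
    Visit A.
    At A: go left to Q.
      Visit Q.
      At Q: go left to R.
        Visit R.
        At R: no left child.
        At R: go right to U.
          U is a leaf — visit U.
      At Q: no right child.
    At A: go right to P.
      P is a leaf — visit P.
  At C: go right to E.
    Visit E.
    At E: go left to K.
      K is a leaf — visit K.
    At E: go right to G.
      G is a leaf — visit G.
At B: go right to L.
  L is a leaf — visit L.
Full pre-order sequence: B, C, A, Q, R, U, P, E, K, G, L.

P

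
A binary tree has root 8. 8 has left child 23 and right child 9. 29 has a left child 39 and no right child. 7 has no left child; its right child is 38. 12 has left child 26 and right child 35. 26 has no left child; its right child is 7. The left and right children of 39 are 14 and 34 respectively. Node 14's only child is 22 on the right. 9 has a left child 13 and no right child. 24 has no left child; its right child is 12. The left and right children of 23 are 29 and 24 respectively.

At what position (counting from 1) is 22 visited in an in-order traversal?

In-order visits the left subtree, then the node, then the right subtree.
At 8: go left to 23.
  At 23: go left to 29.
    At 29: go left to 39.
      At 39: go left to 14.
        At 14: no left child.
        Visit 14.
        At 14: go right to 22.
          22 is a leaf — visit 22.
      Visit 39.
      At 39: go right to 34.
        34 is a leaf — visit 34.
    Visit 29.
    At 29: no right child.
  Visit 23.
  At 23: go right to 24.
    At 24: no left child.
    Visit 24.
    At 24: go right to 12.
      At 12: go left to 26.
        At 26: no left child.
        Visit 26.
        At 26: go right to 7.
          At 7: no left child.
          Visit 7.
          At 7: go right to 38.
            38 is a leaf — visit 38.
      Visit 12.
      At 12: go right to 35.
        35 is a leaf — visit 35.
Visit 8.
At 8: go right to 9.
  At 9: go left to 13.
    13 is a leaf — visit 13.
  Visit 9.
  At 9: no right child.
Full in-order sequence: 14, 22, 39, 34, 29, 23, 24, 26, 7, 38, 12, 35, 8, 13, 9.

2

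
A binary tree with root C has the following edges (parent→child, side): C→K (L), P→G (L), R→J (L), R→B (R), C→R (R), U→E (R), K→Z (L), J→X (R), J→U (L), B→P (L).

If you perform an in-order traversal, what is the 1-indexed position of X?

In-order visits the left subtree, then the node, then the right subtree.
At C: go left to K.
  At K: go left to Z.
    Z is a leaf — visit Z.
  Visit K.
  At K: no right child.
Visit C.
At C: go right to R.
  At R: go left to J.
    At J: go left to U.
      At U: no left child.
      Visit U.
      At U: go right to E.
        E is a leaf — visit E.
    Visit J.
    At J: go right to X.
      X is a leaf — visit X.
  Visit R.
  At R: go right to B.
    At B: go left to P.
      At P: go left to G.
        G is a leaf — visit G.
      Visit P.
      At P: no right child.
    Visit B.
    At B: no right child.
Full in-order sequence: Z, K, C, U, E, J, X, R, G, P, B.

7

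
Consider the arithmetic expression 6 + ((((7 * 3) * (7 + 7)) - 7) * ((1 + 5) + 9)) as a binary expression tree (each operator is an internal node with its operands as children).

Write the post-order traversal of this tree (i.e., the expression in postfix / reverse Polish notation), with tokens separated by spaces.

6 7 3 * 7 7 + * 7 - 1 5 + 9 + * +

Post-order on an expression tree gives postfix notation: for each operator, emit left operand, right operand, then the operator.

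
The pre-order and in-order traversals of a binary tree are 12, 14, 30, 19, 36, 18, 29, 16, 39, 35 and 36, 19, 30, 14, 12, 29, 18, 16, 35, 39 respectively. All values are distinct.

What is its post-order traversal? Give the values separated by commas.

The first element of pre-order is the root; it splits in-order into left and right subtrees.
Root 12: left subtree has 4 nodes {36, 19, 30, 14}, right has 5 {29, 18, 16, 35, 39}.
  Root 14: left subtree has 3 nodes {36, 19, 30}, right has 0 { }.
    Root 30: left subtree has 2 nodes {36, 19}, right has 0 { }.
      Root 19: left subtree has 1 node {36}, right has 0 { }.
  Root 18: left subtree has 1 node {29}, right has 3 {16, 35, 39}.
    Root 16: left subtree has 0 nodes { }, right has 2 {35, 39}.
      Root 39: left subtree has 1 node {35}, right has 0 { }.

36, 19, 30, 14, 29, 35, 39, 16, 18, 12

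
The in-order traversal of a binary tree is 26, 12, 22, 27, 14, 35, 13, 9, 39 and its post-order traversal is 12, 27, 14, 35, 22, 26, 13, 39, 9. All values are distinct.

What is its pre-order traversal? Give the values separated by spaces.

The last element of post-order is the root; it splits in-order into left and right subtrees.
Root 9: left subtree has 7 nodes {26, 12, 22, 27, 14, 35, 13}, right has 1 {39}.
  Root 13: left subtree has 6 nodes {26, 12, 22, 27, 14, 35}, right has 0 { }.
    Root 26: left subtree has 0 nodes { }, right has 5 {12, 22, 27, 14, 35}.
      Root 22: left subtree has 1 node {12}, right has 3 {27, 14, 35}.
        Root 35: left subtree has 2 nodes {27, 14}, right has 0 { }.
          Root 14: left subtree has 1 node {27}, right has 0 { }.

9 13 26 22 12 35 14 27 39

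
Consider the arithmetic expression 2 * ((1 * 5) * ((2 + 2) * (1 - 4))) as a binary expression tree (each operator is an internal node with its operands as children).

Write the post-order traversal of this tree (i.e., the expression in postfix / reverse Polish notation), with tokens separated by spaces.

2 1 5 * 2 2 + 1 4 - * * *

Post-order on an expression tree gives postfix notation: for each operator, emit left operand, right operand, then the operator.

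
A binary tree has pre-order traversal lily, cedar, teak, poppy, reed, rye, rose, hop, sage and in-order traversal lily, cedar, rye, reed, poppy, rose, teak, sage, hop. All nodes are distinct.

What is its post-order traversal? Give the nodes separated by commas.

The first element of pre-order is the root; it splits in-order into left and right subtrees.
Root lily: left subtree has 0 nodes { }, right has 8 {cedar, rye, reed, poppy, rose, teak, sage, hop}.
  Root cedar: left subtree has 0 nodes { }, right has 7 {rye, reed, poppy, rose, teak, sage, hop}.
    Root teak: left subtree has 4 nodes {rye, reed, poppy, rose}, right has 2 {sage, hop}.
      Root poppy: left subtree has 2 nodes {rye, reed}, right has 1 {rose}.
        Root reed: left subtree has 1 node {rye}, right has 0 { }.
      Root hop: left subtree has 1 node {sage}, right has 0 { }.

rye, reed, rose, poppy, sage, hop, teak, cedar, lily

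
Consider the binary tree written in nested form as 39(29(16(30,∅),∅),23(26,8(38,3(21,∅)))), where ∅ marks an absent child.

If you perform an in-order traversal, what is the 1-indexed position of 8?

8

In-order visits the left subtree, then the node, then the right subtree.
At 39: go left to 29.
  At 29: go left to 16.
    At 16: go left to 30.
      30 is a leaf — visit 30.
    Visit 16.
    At 16: no right child.
  Visit 29.
  At 29: no right child.
Visit 39.
At 39: go right to 23.
  At 23: go left to 26.
    26 is a leaf — visit 26.
  Visit 23.
  At 23: go right to 8.
    At 8: go left to 38.
      38 is a leaf — visit 38.
    Visit 8.
    At 8: go right to 3.
      At 3: go left to 21.
        21 is a leaf — visit 21.
      Visit 3.
      At 3: no right child.
Full in-order sequence: 30, 16, 29, 39, 26, 23, 38, 8, 21, 3.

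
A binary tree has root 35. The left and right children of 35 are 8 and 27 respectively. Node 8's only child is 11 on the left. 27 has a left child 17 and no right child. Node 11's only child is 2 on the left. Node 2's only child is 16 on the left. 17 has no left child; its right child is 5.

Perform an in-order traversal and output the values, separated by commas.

In-order visits the left subtree, then the node, then the right subtree.
At 35: go left to 8.
  At 8: go left to 11.
    At 11: go left to 2.
      At 2: go left to 16.
        16 is a leaf — visit 16.
      Visit 2.
      At 2: no right child.
    Visit 11.
    At 11: no right child.
  Visit 8.
  At 8: no right child.
Visit 35.
At 35: go right to 27.
  At 27: go left to 17.
    At 17: no left child.
    Visit 17.
    At 17: go right to 5.
      5 is a leaf — visit 5.
  Visit 27.
  At 27: no right child.

16, 2, 11, 8, 35, 17, 5, 27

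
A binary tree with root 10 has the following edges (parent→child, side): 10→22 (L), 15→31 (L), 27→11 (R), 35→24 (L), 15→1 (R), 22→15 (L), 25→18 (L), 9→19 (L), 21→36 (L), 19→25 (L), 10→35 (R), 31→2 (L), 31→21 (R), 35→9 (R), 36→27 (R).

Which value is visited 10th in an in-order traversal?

10

In-order visits the left subtree, then the node, then the right subtree.
At 10: go left to 22.
  At 22: go left to 15.
    At 15: go left to 31.
      At 31: go left to 2.
        2 is a leaf — visit 2.
      Visit 31.
      At 31: go right to 21.
        At 21: go left to 36.
          At 36: no left child.
          Visit 36.
          At 36: go right to 27.
            At 27: no left child.
            Visit 27.
            At 27: go right to 11.
              11 is a leaf — visit 11.
        Visit 21.
        At 21: no right child.
    Visit 15.
    At 15: go right to 1.
      1 is a leaf — visit 1.
  Visit 22.
  At 22: no right child.
Visit 10.
At 10: go right to 35.
  At 35: go left to 24.
    24 is a leaf — visit 24.
  Visit 35.
  At 35: go right to 9.
    At 9: go left to 19.
      At 19: go left to 25.
        At 25: go left to 18.
          18 is a leaf — visit 18.
        Visit 25.
        At 25: no right child.
      Visit 19.
      At 19: no right child.
    Visit 9.
    At 9: no right child.
Full in-order sequence: 2, 31, 36, 27, 11, 21, 15, 1, 22, 10, 24, 35, 18, 25, 19, 9.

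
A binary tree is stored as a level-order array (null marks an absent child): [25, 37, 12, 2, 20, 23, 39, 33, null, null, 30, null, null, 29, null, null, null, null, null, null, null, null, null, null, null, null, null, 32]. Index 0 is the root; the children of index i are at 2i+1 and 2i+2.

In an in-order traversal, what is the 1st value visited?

33

In-order visits the left subtree, then the node, then the right subtree.
At 25: go left to 37.
  At 37: go left to 2.
    At 2: go left to 33.
      33 is a leaf — visit 33.
    Visit 2.
    At 2: no right child.
  Visit 37.
  At 37: go right to 20.
    At 20: no left child.
    Visit 20.
    At 20: go right to 30.
      30 is a leaf — visit 30.
Visit 25.
At 25: go right to 12.
  At 12: go left to 23.
    23 is a leaf — visit 23.
  Visit 12.
  At 12: go right to 39.
    At 39: go left to 29.
      At 29: go left to 32.
        32 is a leaf — visit 32.
      Visit 29.
      At 29: no right child.
    Visit 39.
    At 39: no right child.
Full in-order sequence: 33, 2, 37, 20, 30, 25, 23, 12, 32, 29, 39.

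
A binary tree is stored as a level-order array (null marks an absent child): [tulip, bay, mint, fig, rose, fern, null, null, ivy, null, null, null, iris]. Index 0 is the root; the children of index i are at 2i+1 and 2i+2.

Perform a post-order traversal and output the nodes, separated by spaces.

Post-order visits the left subtree, then the right subtree, then the node.
At tulip: go left to bay.
  At bay: go left to fig.
    At fig: no left child.
    At fig: go right to ivy.
      ivy is a leaf — visit ivy.
    Visit fig.
  At bay: go right to rose.
    rose is a leaf — visit rose.
  Visit bay.
At tulip: go right to mint.
  At mint: go left to fern.
    At fern: no left child.
    At fern: go right to iris.
      iris is a leaf — visit iris.
    Visit fern.
  At mint: no right child.
  Visit mint.
Visit tulip.

ivy fig rose bay iris fern mint tulip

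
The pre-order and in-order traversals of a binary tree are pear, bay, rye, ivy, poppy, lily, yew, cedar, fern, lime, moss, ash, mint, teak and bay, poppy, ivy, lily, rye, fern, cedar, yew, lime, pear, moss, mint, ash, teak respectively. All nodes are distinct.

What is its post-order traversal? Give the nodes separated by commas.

poppy, lily, ivy, fern, cedar, lime, yew, rye, bay, mint, teak, ash, moss, pear

The first element of pre-order is the root; it splits in-order into left and right subtrees.
Root pear: left subtree has 9 nodes {bay, poppy, ivy, lily, rye, fern, cedar, yew, lime}, right has 4 {moss, mint, ash, teak}.
  Root bay: left subtree has 0 nodes { }, right has 8 {poppy, ivy, lily, rye, fern, cedar, yew, lime}.
    Root rye: left subtree has 3 nodes {poppy, ivy, lily}, right has 4 {fern, cedar, yew, lime}.
      Root ivy: left subtree has 1 node {poppy}, right has 1 {lily}.
      Root yew: left subtree has 2 nodes {fern, cedar}, right has 1 {lime}.
        Root cedar: left subtree has 1 node {fern}, right has 0 { }.
  Root moss: left subtree has 0 nodes { }, right has 3 {mint, ash, teak}.
    Root ash: left subtree has 1 node {mint}, right has 1 {teak}.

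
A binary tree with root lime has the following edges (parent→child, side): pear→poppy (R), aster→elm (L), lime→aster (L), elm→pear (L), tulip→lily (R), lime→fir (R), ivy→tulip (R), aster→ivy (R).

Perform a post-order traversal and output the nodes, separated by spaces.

poppy pear elm lily tulip ivy aster fir lime

Post-order visits the left subtree, then the right subtree, then the node.
At lime: go left to aster.
  At aster: go left to elm.
    At elm: go left to pear.
      At pear: no left child.
      At pear: go right to poppy.
        poppy is a leaf — visit poppy.
      Visit pear.
    At elm: no right child.
    Visit elm.
  At aster: go right to ivy.
    At ivy: no left child.
    At ivy: go right to tulip.
      At tulip: no left child.
      At tulip: go right to lily.
        lily is a leaf — visit lily.
      Visit tulip.
    Visit ivy.
  Visit aster.
At lime: go right to fir.
  fir is a leaf — visit fir.
Visit lime.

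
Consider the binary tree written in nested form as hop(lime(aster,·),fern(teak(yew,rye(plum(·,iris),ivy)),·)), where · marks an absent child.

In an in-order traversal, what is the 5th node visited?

teak

In-order visits the left subtree, then the node, then the right subtree.
At hop: go left to lime.
  At lime: go left to aster.
    aster is a leaf — visit aster.
  Visit lime.
  At lime: no right child.
Visit hop.
At hop: go right to fern.
  At fern: go left to teak.
    At teak: go left to yew.
      yew is a leaf — visit yew.
    Visit teak.
    At teak: go right to rye.
      At rye: go left to plum.
        At plum: no left child.
        Visit plum.
        At plum: go right to iris.
          iris is a leaf — visit iris.
      Visit rye.
      At rye: go right to ivy.
        ivy is a leaf — visit ivy.
  Visit fern.
  At fern: no right child.
Full in-order sequence: aster, lime, hop, yew, teak, plum, iris, rye, ivy, fern.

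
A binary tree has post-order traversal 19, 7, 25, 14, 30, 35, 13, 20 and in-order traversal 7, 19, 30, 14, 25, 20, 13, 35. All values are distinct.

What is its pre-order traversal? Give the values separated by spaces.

The last element of post-order is the root; it splits in-order into left and right subtrees.
Root 20: left subtree has 5 nodes {7, 19, 30, 14, 25}, right has 2 {13, 35}.
  Root 30: left subtree has 2 nodes {7, 19}, right has 2 {14, 25}.
    Root 7: left subtree has 0 nodes { }, right has 1 {19}.
    Root 14: left subtree has 0 nodes { }, right has 1 {25}.
  Root 13: left subtree has 0 nodes { }, right has 1 {35}.

20 30 7 19 14 25 13 35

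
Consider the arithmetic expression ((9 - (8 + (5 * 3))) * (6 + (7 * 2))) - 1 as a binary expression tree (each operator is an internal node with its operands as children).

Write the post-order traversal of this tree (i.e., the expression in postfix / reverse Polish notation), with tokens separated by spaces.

Post-order on an expression tree gives postfix notation: for each operator, emit left operand, right operand, then the operator.

9 8 5 3 * + - 6 7 2 * + * 1 -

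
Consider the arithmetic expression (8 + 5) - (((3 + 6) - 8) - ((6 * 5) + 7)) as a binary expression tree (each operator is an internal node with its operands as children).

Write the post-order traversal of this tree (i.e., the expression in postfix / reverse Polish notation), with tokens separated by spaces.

8 5 + 3 6 + 8 - 6 5 * 7 + - -

Post-order on an expression tree gives postfix notation: for each operator, emit left operand, right operand, then the operator.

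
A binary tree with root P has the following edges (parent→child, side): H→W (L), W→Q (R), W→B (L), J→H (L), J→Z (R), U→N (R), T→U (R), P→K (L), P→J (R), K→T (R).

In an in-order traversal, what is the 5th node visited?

In-order visits the left subtree, then the node, then the right subtree.
At P: go left to K.
  At K: no left child.
  Visit K.
  At K: go right to T.
    At T: no left child.
    Visit T.
    At T: go right to U.
      At U: no left child.
      Visit U.
      At U: go right to N.
        N is a leaf — visit N.
Visit P.
At P: go right to J.
  At J: go left to H.
    At H: go left to W.
      At W: go left to B.
        B is a leaf — visit B.
      Visit W.
      At W: go right to Q.
        Q is a leaf — visit Q.
    Visit H.
    At H: no right child.
  Visit J.
  At J: go right to Z.
    Z is a leaf — visit Z.
Full in-order sequence: K, T, U, N, P, B, W, Q, H, J, Z.

P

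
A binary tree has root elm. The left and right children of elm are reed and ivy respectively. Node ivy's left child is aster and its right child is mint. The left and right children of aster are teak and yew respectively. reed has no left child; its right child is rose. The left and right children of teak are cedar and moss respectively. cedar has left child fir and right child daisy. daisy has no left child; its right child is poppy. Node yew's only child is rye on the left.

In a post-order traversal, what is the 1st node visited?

rose

Post-order visits the left subtree, then the right subtree, then the node.
At elm: go left to reed.
  At reed: no left child.
  At reed: go right to rose.
    rose is a leaf — visit rose.
  Visit reed.
At elm: go right to ivy.
  At ivy: go left to aster.
    At aster: go left to teak.
      At teak: go left to cedar.
        At cedar: go left to fir.
          fir is a leaf — visit fir.
        At cedar: go right to daisy.
          At daisy: no left child.
          At daisy: go right to poppy.
            poppy is a leaf — visit poppy.
          Visit daisy.
        Visit cedar.
      At teak: go right to moss.
        moss is a leaf — visit moss.
      Visit teak.
    At aster: go right to yew.
      At yew: go left to rye.
        rye is a leaf — visit rye.
      At yew: no right child.
      Visit yew.
    Visit aster.
  At ivy: go right to mint.
    mint is a leaf — visit mint.
  Visit ivy.
Visit elm.
Full post-order sequence: rose, reed, fir, poppy, daisy, cedar, moss, teak, rye, yew, aster, mint, ivy, elm.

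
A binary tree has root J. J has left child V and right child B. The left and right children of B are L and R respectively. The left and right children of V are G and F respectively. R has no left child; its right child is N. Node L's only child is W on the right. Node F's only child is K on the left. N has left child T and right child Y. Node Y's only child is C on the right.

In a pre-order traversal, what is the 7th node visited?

L

Pre-order visits the node, then its left subtree, then its right subtree.
Visit J.
At J: go left to V.
  Visit V.
  At V: go left to G.
    G is a leaf — visit G.
  At V: go right to F.
    Visit F.
    At F: go left to K.
      K is a leaf — visit K.
    At F: no right child.
At J: go right to B.
  Visit B.
  At B: go left to L.
    Visit L.
    At L: no left child.
    At L: go right to W.
      W is a leaf — visit W.
  At B: go right to R.
    Visit R.
    At R: no left child.
    At R: go right to N.
      Visit N.
      At N: go left to T.
        T is a leaf — visit T.
      At N: go right to Y.
        Visit Y.
        At Y: no left child.
        At Y: go right to C.
          C is a leaf — visit C.
Full pre-order sequence: J, V, G, F, K, B, L, W, R, N, T, Y, C.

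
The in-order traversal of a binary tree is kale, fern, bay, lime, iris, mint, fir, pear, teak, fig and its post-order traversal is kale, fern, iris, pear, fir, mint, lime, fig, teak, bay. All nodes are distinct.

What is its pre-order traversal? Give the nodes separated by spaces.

bay fern kale teak lime mint iris fir pear fig

The last element of post-order is the root; it splits in-order into left and right subtrees.
Root bay: left subtree has 2 nodes {kale, fern}, right has 7 {lime, iris, mint, fir, pear, teak, fig}.
  Root fern: left subtree has 1 node {kale}, right has 0 { }.
  Root teak: left subtree has 5 nodes {lime, iris, mint, fir, pear}, right has 1 {fig}.
    Root lime: left subtree has 0 nodes { }, right has 4 {iris, mint, fir, pear}.
      Root mint: left subtree has 1 node {iris}, right has 2 {fir, pear}.
        Root fir: left subtree has 0 nodes { }, right has 1 {pear}.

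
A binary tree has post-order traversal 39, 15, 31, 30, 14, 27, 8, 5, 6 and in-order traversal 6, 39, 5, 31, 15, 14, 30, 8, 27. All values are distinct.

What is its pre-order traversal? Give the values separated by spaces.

The last element of post-order is the root; it splits in-order into left and right subtrees.
Root 6: left subtree has 0 nodes { }, right has 8 {39, 5, 31, 15, 14, 30, 8, 27}.
  Root 5: left subtree has 1 node {39}, right has 6 {31, 15, 14, 30, 8, 27}.
    Root 8: left subtree has 4 nodes {31, 15, 14, 30}, right has 1 {27}.
      Root 14: left subtree has 2 nodes {31, 15}, right has 1 {30}.
        Root 31: left subtree has 0 nodes { }, right has 1 {15}.

6 5 39 8 14 31 15 30 27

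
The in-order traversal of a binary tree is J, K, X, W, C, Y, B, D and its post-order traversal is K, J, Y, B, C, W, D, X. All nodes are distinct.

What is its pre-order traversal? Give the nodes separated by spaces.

X J K D W C B Y

The last element of post-order is the root; it splits in-order into left and right subtrees.
Root X: left subtree has 2 nodes {J, K}, right has 5 {W, C, Y, B, D}.
  Root J: left subtree has 0 nodes { }, right has 1 {K}.
  Root D: left subtree has 4 nodes {W, C, Y, B}, right has 0 { }.
    Root W: left subtree has 0 nodes { }, right has 3 {C, Y, B}.
      Root C: left subtree has 0 nodes { }, right has 2 {Y, B}.
        Root B: left subtree has 1 node {Y}, right has 0 { }.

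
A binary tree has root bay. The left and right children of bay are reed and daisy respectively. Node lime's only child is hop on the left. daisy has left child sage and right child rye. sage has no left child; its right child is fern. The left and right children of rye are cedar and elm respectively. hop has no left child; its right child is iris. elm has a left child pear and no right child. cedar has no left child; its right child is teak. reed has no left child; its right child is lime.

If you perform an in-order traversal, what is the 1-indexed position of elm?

13

In-order visits the left subtree, then the node, then the right subtree.
At bay: go left to reed.
  At reed: no left child.
  Visit reed.
  At reed: go right to lime.
    At lime: go left to hop.
      At hop: no left child.
      Visit hop.
      At hop: go right to iris.
        iris is a leaf — visit iris.
    Visit lime.
    At lime: no right child.
Visit bay.
At bay: go right to daisy.
  At daisy: go left to sage.
    At sage: no left child.
    Visit sage.
    At sage: go right to fern.
      fern is a leaf — visit fern.
  Visit daisy.
  At daisy: go right to rye.
    At rye: go left to cedar.
      At cedar: no left child.
      Visit cedar.
      At cedar: go right to teak.
        teak is a leaf — visit teak.
    Visit rye.
    At rye: go right to elm.
      At elm: go left to pear.
        pear is a leaf — visit pear.
      Visit elm.
      At elm: no right child.
Full in-order sequence: reed, hop, iris, lime, bay, sage, fern, daisy, cedar, teak, rye, pear, elm.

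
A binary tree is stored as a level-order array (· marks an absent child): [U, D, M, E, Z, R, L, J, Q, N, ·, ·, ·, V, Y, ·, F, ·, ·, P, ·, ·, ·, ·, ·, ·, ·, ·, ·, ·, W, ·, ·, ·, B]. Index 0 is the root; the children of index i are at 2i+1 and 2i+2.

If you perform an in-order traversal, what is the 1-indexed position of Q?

In-order visits the left subtree, then the node, then the right subtree.
At U: go left to D.
  At D: go left to E.
    At E: go left to J.
      At J: no left child.
      Visit J.
      At J: go right to F.
        At F: no left child.
        Visit F.
        At F: go right to B.
          B is a leaf — visit B.
    Visit E.
    At E: go right to Q.
      Q is a leaf — visit Q.
  Visit D.
  At D: go right to Z.
    At Z: go left to N.
      At N: go left to P.
        P is a leaf — visit P.
      Visit N.
      At N: no right child.
    Visit Z.
    At Z: no right child.
Visit U.
At U: go right to M.
  At M: go left to R.
    R is a leaf — visit R.
  Visit M.
  At M: go right to L.
    At L: go left to V.
      V is a leaf — visit V.
    Visit L.
    At L: go right to Y.
      At Y: no left child.
      Visit Y.
      At Y: go right to W.
        W is a leaf — visit W.
Full in-order sequence: J, F, B, E, Q, D, P, N, Z, U, R, M, V, L, Y, W.

5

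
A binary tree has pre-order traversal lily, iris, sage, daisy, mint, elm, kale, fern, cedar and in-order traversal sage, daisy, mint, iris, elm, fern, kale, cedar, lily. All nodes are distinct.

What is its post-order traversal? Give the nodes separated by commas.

mint, daisy, sage, fern, cedar, kale, elm, iris, lily

The first element of pre-order is the root; it splits in-order into left and right subtrees.
Root lily: left subtree has 8 nodes {sage, daisy, mint, iris, elm, fern, kale, cedar}, right has 0 { }.
  Root iris: left subtree has 3 nodes {sage, daisy, mint}, right has 4 {elm, fern, kale, cedar}.
    Root sage: left subtree has 0 nodes { }, right has 2 {daisy, mint}.
      Root daisy: left subtree has 0 nodes { }, right has 1 {mint}.
    Root elm: left subtree has 0 nodes { }, right has 3 {fern, kale, cedar}.
      Root kale: left subtree has 1 node {fern}, right has 1 {cedar}.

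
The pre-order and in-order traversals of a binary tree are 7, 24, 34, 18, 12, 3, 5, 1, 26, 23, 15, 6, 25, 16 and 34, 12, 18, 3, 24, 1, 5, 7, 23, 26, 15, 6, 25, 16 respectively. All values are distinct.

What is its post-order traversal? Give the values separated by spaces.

12 3 18 34 1 5 24 23 16 25 6 15 26 7

The first element of pre-order is the root; it splits in-order into left and right subtrees.
Root 7: left subtree has 7 nodes {34, 12, 18, 3, 24, 1, 5}, right has 6 {23, 26, 15, 6, 25, 16}.
  Root 24: left subtree has 4 nodes {34, 12, 18, 3}, right has 2 {1, 5}.
    Root 34: left subtree has 0 nodes { }, right has 3 {12, 18, 3}.
      Root 18: left subtree has 1 node {12}, right has 1 {3}.
    Root 5: left subtree has 1 node {1}, right has 0 { }.
  Root 26: left subtree has 1 node {23}, right has 4 {15, 6, 25, 16}.
    Root 15: left subtree has 0 nodes { }, right has 3 {6, 25, 16}.
      Root 6: left subtree has 0 nodes { }, right has 2 {25, 16}.
        Root 25: left subtree has 0 nodes { }, right has 1 {16}.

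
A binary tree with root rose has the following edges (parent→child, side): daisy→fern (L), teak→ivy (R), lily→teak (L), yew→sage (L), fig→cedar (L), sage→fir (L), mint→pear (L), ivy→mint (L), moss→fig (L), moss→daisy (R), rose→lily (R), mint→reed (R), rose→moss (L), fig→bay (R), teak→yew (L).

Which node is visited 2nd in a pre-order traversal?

Pre-order visits the node, then its left subtree, then its right subtree.
Visit rose.
At rose: go left to moss.
  Visit moss.
  At moss: go left to fig.
    Visit fig.
    At fig: go left to cedar.
      cedar is a leaf — visit cedar.
    At fig: go right to bay.
      bay is a leaf — visit bay.
  At moss: go right to daisy.
    Visit daisy.
    At daisy: go left to fern.
      fern is a leaf — visit fern.
    At daisy: no right child.
At rose: go right to lily.
  Visit lily.
  At lily: go left to teak.
    Visit teak.
    At teak: go left to yew.
      Visit yew.
      At yew: go left to sage.
        Visit sage.
        At sage: go left to fir.
          fir is a leaf — visit fir.
        At sage: no right child.
      At yew: no right child.
    At teak: go right to ivy.
      Visit ivy.
      At ivy: go left to mint.
        Visit mint.
        At mint: go left to pear.
          pear is a leaf — visit pear.
        At mint: go right to reed.
          reed is a leaf — visit reed.
      At ivy: no right child.
  At lily: no right child.
Full pre-order sequence: rose, moss, fig, cedar, bay, daisy, fern, lily, teak, yew, sage, fir, ivy, mint, pear, reed.

moss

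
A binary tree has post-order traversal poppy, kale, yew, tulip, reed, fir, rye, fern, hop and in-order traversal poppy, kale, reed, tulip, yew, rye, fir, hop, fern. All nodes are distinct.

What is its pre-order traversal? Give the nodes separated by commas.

hop, rye, reed, kale, poppy, tulip, yew, fir, fern

The last element of post-order is the root; it splits in-order into left and right subtrees.
Root hop: left subtree has 7 nodes {poppy, kale, reed, tulip, yew, rye, fir}, right has 1 {fern}.
  Root rye: left subtree has 5 nodes {poppy, kale, reed, tulip, yew}, right has 1 {fir}.
    Root reed: left subtree has 2 nodes {poppy, kale}, right has 2 {tulip, yew}.
      Root kale: left subtree has 1 node {poppy}, right has 0 { }.
      Root tulip: left subtree has 0 nodes { }, right has 1 {yew}.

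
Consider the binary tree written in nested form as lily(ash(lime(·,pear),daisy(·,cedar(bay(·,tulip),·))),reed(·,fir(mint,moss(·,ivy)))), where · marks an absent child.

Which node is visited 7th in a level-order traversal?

pear

Level-order visits nodes level by level from the root, left to right within each level.
Level 0: lily
Level 1: ash, reed
Level 2: lime, daisy, fir
Level 3: pear, cedar, mint, moss
Level 4: bay, ivy
Level 5: tulip
Full level-order sequence: lily, ash, reed, lime, daisy, fir, pear, cedar, mint, moss, bay, ivy, tulip.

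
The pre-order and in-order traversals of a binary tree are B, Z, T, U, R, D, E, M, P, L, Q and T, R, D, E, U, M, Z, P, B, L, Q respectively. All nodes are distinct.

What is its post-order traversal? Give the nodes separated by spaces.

The first element of pre-order is the root; it splits in-order into left and right subtrees.
Root B: left subtree has 8 nodes {T, R, D, E, U, M, Z, P}, right has 2 {L, Q}.
  Root Z: left subtree has 6 nodes {T, R, D, E, U, M}, right has 1 {P}.
    Root T: left subtree has 0 nodes { }, right has 5 {R, D, E, U, M}.
      Root U: left subtree has 3 nodes {R, D, E}, right has 1 {M}.
        Root R: left subtree has 0 nodes { }, right has 2 {D, E}.
          Root D: left subtree has 0 nodes { }, right has 1 {E}.
  Root L: left subtree has 0 nodes { }, right has 1 {Q}.

E D R M U T P Z Q L B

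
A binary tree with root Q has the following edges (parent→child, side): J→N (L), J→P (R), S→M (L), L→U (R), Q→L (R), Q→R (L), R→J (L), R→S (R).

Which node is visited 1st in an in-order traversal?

In-order visits the left subtree, then the node, then the right subtree.
At Q: go left to R.
  At R: go left to J.
    At J: go left to N.
      N is a leaf — visit N.
    Visit J.
    At J: go right to P.
      P is a leaf — visit P.
  Visit R.
  At R: go right to S.
    At S: go left to M.
      M is a leaf — visit M.
    Visit S.
    At S: no right child.
Visit Q.
At Q: go right to L.
  At L: no left child.
  Visit L.
  At L: go right to U.
    U is a leaf — visit U.
Full in-order sequence: N, J, P, R, M, S, Q, L, U.

N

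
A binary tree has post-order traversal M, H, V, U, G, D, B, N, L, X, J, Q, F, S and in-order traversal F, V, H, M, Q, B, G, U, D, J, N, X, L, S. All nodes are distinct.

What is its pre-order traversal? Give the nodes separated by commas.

The last element of post-order is the root; it splits in-order into left and right subtrees.
Root S: left subtree has 13 nodes {F, V, H, M, Q, B, G, U, D, J, N, X, L}, right has 0 { }.
  Root F: left subtree has 0 nodes { }, right has 12 {V, H, M, Q, B, G, U, D, J, N, X, L}.
    Root Q: left subtree has 3 nodes {V, H, M}, right has 8 {B, G, U, D, J, N, X, L}.
      Root V: left subtree has 0 nodes { }, right has 2 {H, M}.
        Root H: left subtree has 0 nodes { }, right has 1 {M}.
      Root J: left subtree has 4 nodes {B, G, U, D}, right has 3 {N, X, L}.
        Root B: left subtree has 0 nodes { }, right has 3 {G, U, D}.
          Root D: left subtree has 2 nodes {G, U}, right has 0 { }.
            Root G: left subtree has 0 nodes { }, right has 1 {U}.
        Root X: left subtree has 1 node {N}, right has 1 {L}.

S, F, Q, V, H, M, J, B, D, G, U, X, N, L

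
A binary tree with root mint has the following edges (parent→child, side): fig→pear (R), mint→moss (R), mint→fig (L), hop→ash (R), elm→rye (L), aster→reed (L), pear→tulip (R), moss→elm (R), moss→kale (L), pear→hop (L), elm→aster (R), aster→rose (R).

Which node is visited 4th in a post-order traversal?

pear

Post-order visits the left subtree, then the right subtree, then the node.
At mint: go left to fig.
  At fig: no left child.
  At fig: go right to pear.
    At pear: go left to hop.
      At hop: no left child.
      At hop: go right to ash.
        ash is a leaf — visit ash.
      Visit hop.
    At pear: go right to tulip.
      tulip is a leaf — visit tulip.
    Visit pear.
  Visit fig.
At mint: go right to moss.
  At moss: go left to kale.
    kale is a leaf — visit kale.
  At moss: go right to elm.
    At elm: go left to rye.
      rye is a leaf — visit rye.
    At elm: go right to aster.
      At aster: go left to reed.
        reed is a leaf — visit reed.
      At aster: go right to rose.
        rose is a leaf — visit rose.
      Visit aster.
    Visit elm.
  Visit moss.
Visit mint.
Full post-order sequence: ash, hop, tulip, pear, fig, kale, rye, reed, rose, aster, elm, moss, mint.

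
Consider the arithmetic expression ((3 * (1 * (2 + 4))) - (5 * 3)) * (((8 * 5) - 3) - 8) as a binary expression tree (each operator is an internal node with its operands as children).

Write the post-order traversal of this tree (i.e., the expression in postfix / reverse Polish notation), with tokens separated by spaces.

Post-order on an expression tree gives postfix notation: for each operator, emit left operand, right operand, then the operator.

3 1 2 4 + * * 5 3 * - 8 5 * 3 - 8 - *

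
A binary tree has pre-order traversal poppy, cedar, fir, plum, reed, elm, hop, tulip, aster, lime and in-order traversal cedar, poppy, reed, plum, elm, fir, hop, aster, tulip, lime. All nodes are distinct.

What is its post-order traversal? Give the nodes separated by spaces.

cedar reed elm plum aster lime tulip hop fir poppy

The first element of pre-order is the root; it splits in-order into left and right subtrees.
Root poppy: left subtree has 1 node {cedar}, right has 8 {reed, plum, elm, fir, hop, aster, tulip, lime}.
  Root fir: left subtree has 3 nodes {reed, plum, elm}, right has 4 {hop, aster, tulip, lime}.
    Root plum: left subtree has 1 node {reed}, right has 1 {elm}.
    Root hop: left subtree has 0 nodes { }, right has 3 {aster, tulip, lime}.
      Root tulip: left subtree has 1 node {aster}, right has 1 {lime}.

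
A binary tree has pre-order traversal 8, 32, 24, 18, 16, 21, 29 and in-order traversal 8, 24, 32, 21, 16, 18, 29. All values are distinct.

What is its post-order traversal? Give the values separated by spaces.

The first element of pre-order is the root; it splits in-order into left and right subtrees.
Root 8: left subtree has 0 nodes { }, right has 6 {24, 32, 21, 16, 18, 29}.
  Root 32: left subtree has 1 node {24}, right has 4 {21, 16, 18, 29}.
    Root 18: left subtree has 2 nodes {21, 16}, right has 1 {29}.
      Root 16: left subtree has 1 node {21}, right has 0 { }.

24 21 16 29 18 32 8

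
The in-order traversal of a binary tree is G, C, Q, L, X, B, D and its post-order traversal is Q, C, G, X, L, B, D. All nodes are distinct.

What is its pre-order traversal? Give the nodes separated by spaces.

The last element of post-order is the root; it splits in-order into left and right subtrees.
Root D: left subtree has 6 nodes {G, C, Q, L, X, B}, right has 0 { }.
  Root B: left subtree has 5 nodes {G, C, Q, L, X}, right has 0 { }.
    Root L: left subtree has 3 nodes {G, C, Q}, right has 1 {X}.
      Root G: left subtree has 0 nodes { }, right has 2 {C, Q}.
        Root C: left subtree has 0 nodes { }, right has 1 {Q}.

D B L G C Q X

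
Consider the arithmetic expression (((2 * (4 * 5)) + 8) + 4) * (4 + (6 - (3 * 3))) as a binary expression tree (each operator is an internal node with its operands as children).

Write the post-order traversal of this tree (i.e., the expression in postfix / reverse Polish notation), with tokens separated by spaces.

Post-order on an expression tree gives postfix notation: for each operator, emit left operand, right operand, then the operator.

2 4 5 * * 8 + 4 + 4 6 3 3 * - + *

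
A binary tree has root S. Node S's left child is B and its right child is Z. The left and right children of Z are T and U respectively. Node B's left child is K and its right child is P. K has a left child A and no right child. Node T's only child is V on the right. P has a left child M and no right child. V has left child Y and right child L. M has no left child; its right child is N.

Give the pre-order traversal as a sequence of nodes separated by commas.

S, B, K, A, P, M, N, Z, T, V, Y, L, U

Pre-order visits the node, then its left subtree, then its right subtree.
Visit S.
At S: go left to B.
  Visit B.
  At B: go left to K.
    Visit K.
    At K: go left to A.
      A is a leaf — visit A.
    At K: no right child.
  At B: go right to P.
    Visit P.
    At P: go left to M.
      Visit M.
      At M: no left child.
      At M: go right to N.
        N is a leaf — visit N.
    At P: no right child.
At S: go right to Z.
  Visit Z.
  At Z: go left to T.
    Visit T.
    At T: no left child.
    At T: go right to V.
      Visit V.
      At V: go left to Y.
        Y is a leaf — visit Y.
      At V: go right to L.
        L is a leaf — visit L.
  At Z: go right to U.
    U is a leaf — visit U.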